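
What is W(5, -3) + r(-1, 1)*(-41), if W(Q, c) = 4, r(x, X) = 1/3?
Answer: -29/3 ≈ -9.6667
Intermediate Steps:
r(x, X) = ⅓ (r(x, X) = 1*(⅓) = ⅓)
W(5, -3) + r(-1, 1)*(-41) = 4 + (⅓)*(-41) = 4 - 41/3 = -29/3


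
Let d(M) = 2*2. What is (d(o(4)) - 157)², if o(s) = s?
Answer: 23409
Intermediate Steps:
d(M) = 4
(d(o(4)) - 157)² = (4 - 157)² = (-153)² = 23409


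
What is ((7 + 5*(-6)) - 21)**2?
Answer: 1936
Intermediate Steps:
((7 + 5*(-6)) - 21)**2 = ((7 - 30) - 21)**2 = (-23 - 21)**2 = (-44)**2 = 1936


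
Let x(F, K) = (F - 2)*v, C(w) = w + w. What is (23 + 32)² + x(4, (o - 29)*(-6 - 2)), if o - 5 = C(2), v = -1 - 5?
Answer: 3013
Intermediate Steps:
v = -6
C(w) = 2*w
o = 9 (o = 5 + 2*2 = 5 + 4 = 9)
x(F, K) = 12 - 6*F (x(F, K) = (F - 2)*(-6) = (-2 + F)*(-6) = 12 - 6*F)
(23 + 32)² + x(4, (o - 29)*(-6 - 2)) = (23 + 32)² + (12 - 6*4) = 55² + (12 - 24) = 3025 - 12 = 3013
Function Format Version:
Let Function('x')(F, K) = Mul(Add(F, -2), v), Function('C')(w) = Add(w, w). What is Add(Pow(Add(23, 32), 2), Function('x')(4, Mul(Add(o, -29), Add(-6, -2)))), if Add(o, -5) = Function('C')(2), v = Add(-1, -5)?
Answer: 3013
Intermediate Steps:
v = -6
Function('C')(w) = Mul(2, w)
o = 9 (o = Add(5, Mul(2, 2)) = Add(5, 4) = 9)
Function('x')(F, K) = Add(12, Mul(-6, F)) (Function('x')(F, K) = Mul(Add(F, -2), -6) = Mul(Add(-2, F), -6) = Add(12, Mul(-6, F)))
Add(Pow(Add(23, 32), 2), Function('x')(4, Mul(Add(o, -29), Add(-6, -2)))) = Add(Pow(Add(23, 32), 2), Add(12, Mul(-6, 4))) = Add(Pow(55, 2), Add(12, -24)) = Add(3025, -12) = 3013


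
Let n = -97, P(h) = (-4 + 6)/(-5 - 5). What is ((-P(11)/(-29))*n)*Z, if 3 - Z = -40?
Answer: 4171/145 ≈ 28.766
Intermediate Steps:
Z = 43 (Z = 3 - 1*(-40) = 3 + 40 = 43)
P(h) = -⅕ (P(h) = 2/(-10) = 2*(-⅒) = -⅕)
((-P(11)/(-29))*n)*Z = (-(-1)/(5*(-29))*(-97))*43 = (-(-1)*(-1)/(5*29)*(-97))*43 = (-1*1/145*(-97))*43 = -1/145*(-97)*43 = (97/145)*43 = 4171/145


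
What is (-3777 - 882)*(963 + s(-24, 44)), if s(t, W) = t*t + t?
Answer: -7058385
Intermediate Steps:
s(t, W) = t + t² (s(t, W) = t² + t = t + t²)
(-3777 - 882)*(963 + s(-24, 44)) = (-3777 - 882)*(963 - 24*(1 - 24)) = -4659*(963 - 24*(-23)) = -4659*(963 + 552) = -4659*1515 = -7058385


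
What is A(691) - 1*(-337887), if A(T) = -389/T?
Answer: 233479528/691 ≈ 3.3789e+5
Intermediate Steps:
A(691) - 1*(-337887) = -389/691 - 1*(-337887) = -389*1/691 + 337887 = -389/691 + 337887 = 233479528/691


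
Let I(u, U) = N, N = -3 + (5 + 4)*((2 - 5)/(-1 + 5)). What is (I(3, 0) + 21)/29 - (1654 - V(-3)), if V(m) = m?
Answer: -192167/116 ≈ -1656.6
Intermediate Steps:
N = -39/4 (N = -3 + 9*(-3/4) = -3 - 27/4 = -39/4 ≈ -9.7500)
I(u, U) = -39/4
(I(3, 0) + 21)/29 - (1654 - V(-3)) = (-39/4 + 21)/29 - (1654 - 1*(-3)) = (45/4)*(1/29) - (1654 + 3) = 45/116 - 1*1657 = 45/116 - 1657 = -192167/116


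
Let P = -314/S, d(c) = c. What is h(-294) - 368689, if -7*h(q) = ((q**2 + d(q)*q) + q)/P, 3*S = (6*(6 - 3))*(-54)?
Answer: -61878121/157 ≈ -3.9413e+5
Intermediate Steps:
S = -324 (S = ((6*(6 - 3))*(-54))/3 = ((6*3)*(-54))/3 = (18*(-54))/3 = (1/3)*(-972) = -324)
P = 157/162 (P = -314/(-324) = -314*(-1/324) = 157/162 ≈ 0.96914)
h(q) = -324*q**2/1099 - 162*q/1099 (h(q) = -((q**2 + q*q) + q)/(7*157/162) = -((q**2 + q**2) + q)*162/(7*157) = -(2*q**2 + q)*162/(7*157) = -(q + 2*q**2)*162/(7*157) = -(162*q/157 + 324*q**2/157)/7 = -324*q**2/1099 - 162*q/1099)
h(-294) - 368689 = -162/1099*(-294)*(1 + 2*(-294)) - 368689 = -162/1099*(-294)*(1 - 588) - 368689 = -162/1099*(-294)*(-587) - 368689 = -3993948/157 - 368689 = -61878121/157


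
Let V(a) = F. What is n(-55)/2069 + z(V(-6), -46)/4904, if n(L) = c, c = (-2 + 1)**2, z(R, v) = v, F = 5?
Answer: -45135/5073188 ≈ -0.0088968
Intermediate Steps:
V(a) = 5
c = 1 (c = (-1)**2 = 1)
n(L) = 1
n(-55)/2069 + z(V(-6), -46)/4904 = 1/2069 - 46/4904 = 1*(1/2069) - 46*1/4904 = 1/2069 - 23/2452 = -45135/5073188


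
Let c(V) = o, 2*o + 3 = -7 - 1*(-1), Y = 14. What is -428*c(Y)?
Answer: 1926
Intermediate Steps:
o = -9/2 (o = -3/2 + (-7 - 1*(-1))/2 = -3/2 + (-7 + 1)/2 = -3/2 + (1/2)*(-6) = -3/2 - 3 = -9/2 ≈ -4.5000)
c(V) = -9/2
-428*c(Y) = -428*(-9/2) = 1926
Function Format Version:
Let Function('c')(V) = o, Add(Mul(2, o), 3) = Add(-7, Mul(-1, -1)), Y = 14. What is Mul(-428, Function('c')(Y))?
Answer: 1926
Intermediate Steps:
o = Rational(-9, 2) (o = Add(Rational(-3, 2), Mul(Rational(1, 2), Add(-7, Mul(-1, -1)))) = Add(Rational(-3, 2), Mul(Rational(1, 2), Add(-7, 1))) = Add(Rational(-3, 2), Mul(Rational(1, 2), -6)) = Add(Rational(-3, 2), -3) = Rational(-9, 2) ≈ -4.5000)
Function('c')(V) = Rational(-9, 2)
Mul(-428, Function('c')(Y)) = Mul(-428, Rational(-9, 2)) = 1926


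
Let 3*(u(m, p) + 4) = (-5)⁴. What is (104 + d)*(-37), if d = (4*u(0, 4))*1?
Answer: -102268/3 ≈ -34089.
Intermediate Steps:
u(m, p) = 613/3 (u(m, p) = -4 + (⅓)*(-5)⁴ = -4 + (⅓)*625 = -4 + 625/3 = 613/3)
d = 2452/3 (d = (4*(613/3))*1 = (2452/3)*1 = 2452/3 ≈ 817.33)
(104 + d)*(-37) = (104 + 2452/3)*(-37) = (2764/3)*(-37) = -102268/3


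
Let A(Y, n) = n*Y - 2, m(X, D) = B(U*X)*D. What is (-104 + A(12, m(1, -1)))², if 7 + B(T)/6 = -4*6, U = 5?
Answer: 4519876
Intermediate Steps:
B(T) = -186 (B(T) = -42 + 6*(-4*6) = -42 + 6*(-24) = -42 - 144 = -186)
m(X, D) = -186*D
A(Y, n) = -2 + Y*n (A(Y, n) = Y*n - 2 = -2 + Y*n)
(-104 + A(12, m(1, -1)))² = (-104 + (-2 + 12*(-186*(-1))))² = (-104 + (-2 + 12*186))² = (-104 + (-2 + 2232))² = (-104 + 2230)² = 2126² = 4519876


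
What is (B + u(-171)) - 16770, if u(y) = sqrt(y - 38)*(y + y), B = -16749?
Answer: -33519 - 342*I*sqrt(209) ≈ -33519.0 - 4944.2*I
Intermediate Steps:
u(y) = 2*y*sqrt(-38 + y) (u(y) = sqrt(-38 + y)*(2*y) = 2*y*sqrt(-38 + y))
(B + u(-171)) - 16770 = (-16749 + 2*(-171)*sqrt(-38 - 171)) - 16770 = (-16749 + 2*(-171)*sqrt(-209)) - 16770 = (-16749 + 2*(-171)*(I*sqrt(209))) - 16770 = (-16749 - 342*I*sqrt(209)) - 16770 = -33519 - 342*I*sqrt(209)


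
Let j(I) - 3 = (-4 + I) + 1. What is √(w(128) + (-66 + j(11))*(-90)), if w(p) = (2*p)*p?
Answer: √37718 ≈ 194.21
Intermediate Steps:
w(p) = 2*p²
j(I) = I (j(I) = 3 + ((-4 + I) + 1) = 3 + (-3 + I) = I)
√(w(128) + (-66 + j(11))*(-90)) = √(2*128² + (-66 + 11)*(-90)) = √(2*16384 - 55*(-90)) = √(32768 + 4950) = √37718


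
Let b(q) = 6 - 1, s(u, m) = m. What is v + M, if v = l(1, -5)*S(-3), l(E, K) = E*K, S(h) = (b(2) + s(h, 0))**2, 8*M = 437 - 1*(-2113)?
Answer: 775/4 ≈ 193.75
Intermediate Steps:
b(q) = 5
M = 1275/4 (M = (437 - 1*(-2113))/8 = (437 + 2113)/8 = (1/8)*2550 = 1275/4 ≈ 318.75)
S(h) = 25 (S(h) = (5 + 0)**2 = 5**2 = 25)
v = -125 (v = (1*(-5))*25 = -5*25 = -125)
v + M = -125 + 1275/4 = 775/4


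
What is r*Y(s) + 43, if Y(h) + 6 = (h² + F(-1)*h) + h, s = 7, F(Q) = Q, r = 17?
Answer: 774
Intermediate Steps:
Y(h) = -6 + h² (Y(h) = -6 + ((h² - h) + h) = -6 + h²)
r*Y(s) + 43 = 17*(-6 + 7²) + 43 = 17*(-6 + 49) + 43 = 17*43 + 43 = 731 + 43 = 774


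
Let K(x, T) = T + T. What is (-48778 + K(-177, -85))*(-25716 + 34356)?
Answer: -422910720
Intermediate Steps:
K(x, T) = 2*T
(-48778 + K(-177, -85))*(-25716 + 34356) = (-48778 + 2*(-85))*(-25716 + 34356) = (-48778 - 170)*8640 = -48948*8640 = -422910720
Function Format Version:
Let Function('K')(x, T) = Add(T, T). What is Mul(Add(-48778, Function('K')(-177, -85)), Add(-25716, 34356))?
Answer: -422910720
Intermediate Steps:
Function('K')(x, T) = Mul(2, T)
Mul(Add(-48778, Function('K')(-177, -85)), Add(-25716, 34356)) = Mul(Add(-48778, Mul(2, -85)), Add(-25716, 34356)) = Mul(Add(-48778, -170), 8640) = Mul(-48948, 8640) = -422910720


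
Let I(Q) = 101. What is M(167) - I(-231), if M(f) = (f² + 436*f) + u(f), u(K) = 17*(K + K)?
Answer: 106278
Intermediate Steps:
u(K) = 34*K (u(K) = 17*(2*K) = 34*K)
M(f) = f² + 470*f (M(f) = (f² + 436*f) + 34*f = f² + 470*f)
M(167) - I(-231) = 167*(470 + 167) - 1*101 = 167*637 - 101 = 106379 - 101 = 106278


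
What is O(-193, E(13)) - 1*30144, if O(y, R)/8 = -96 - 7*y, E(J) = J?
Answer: -20104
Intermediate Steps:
O(y, R) = -768 - 56*y (O(y, R) = 8*(-96 - 7*y) = -768 - 56*y)
O(-193, E(13)) - 1*30144 = (-768 - 56*(-193)) - 1*30144 = (-768 + 10808) - 30144 = 10040 - 30144 = -20104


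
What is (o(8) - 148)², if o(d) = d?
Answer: 19600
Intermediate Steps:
(o(8) - 148)² = (8 - 148)² = (-140)² = 19600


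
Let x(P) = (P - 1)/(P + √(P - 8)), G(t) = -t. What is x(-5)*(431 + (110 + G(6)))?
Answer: 8025/19 + 1605*I*√13/19 ≈ 422.37 + 304.57*I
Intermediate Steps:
x(P) = (-1 + P)/(P + √(-8 + P))
x(-5)*(431 + (110 + G(6))) = ((-1 - 5)/(-5 + √(-8 - 5)))*(431 + (110 - 1*6)) = (-6/(-5 + √(-13)))*(431 + (110 - 6)) = (-6/(-5 + I*√13))*(431 + 104) = -6/(-5 + I*√13)*535 = -3210/(-5 + I*√13)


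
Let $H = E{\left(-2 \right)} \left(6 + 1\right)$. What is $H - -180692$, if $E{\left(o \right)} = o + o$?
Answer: $180664$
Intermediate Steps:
$E{\left(o \right)} = 2 o$
$H = -28$ ($H = 2 \left(-2\right) \left(6 + 1\right) = \left(-4\right) 7 = -28$)
$H - -180692 = -28 - -180692 = -28 + 180692 = 180664$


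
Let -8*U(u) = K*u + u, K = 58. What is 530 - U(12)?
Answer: 1237/2 ≈ 618.50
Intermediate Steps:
U(u) = -59*u/8 (U(u) = -(58*u + u)/8 = -59*u/8)
530 - U(12) = 530 - (-59)*12/8 = 530 - 1*(-177/2) = 530 + 177/2 = 1237/2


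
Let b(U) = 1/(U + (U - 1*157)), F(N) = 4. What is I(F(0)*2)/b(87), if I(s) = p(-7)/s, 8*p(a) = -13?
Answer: -221/64 ≈ -3.4531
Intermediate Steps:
p(a) = -13/8 (p(a) = (⅛)*(-13) = -13/8)
I(s) = -13/(8*s)
b(U) = 1/(-157 + 2*U) (b(U) = 1/(U + (U - 157)) = 1/(U + (-157 + U)) = 1/(-157 + 2*U))
I(F(0)*2)/b(87) = (-13/(8*(4*2)))/(1/(-157 + 2*87)) = (-13/8/8)/(1/(-157 + 174)) = (-13/8*⅛)/(1/17) = -13/(64*1/17) = -13/64*17 = -221/64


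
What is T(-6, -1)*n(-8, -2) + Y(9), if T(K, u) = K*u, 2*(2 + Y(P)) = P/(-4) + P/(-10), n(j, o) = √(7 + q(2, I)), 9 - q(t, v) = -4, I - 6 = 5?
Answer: -143/40 + 12*√5 ≈ 23.258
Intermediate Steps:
I = 11 (I = 6 + 5 = 11)
q(t, v) = 13 (q(t, v) = 9 - 1*(-4) = 9 + 4 = 13)
n(j, o) = 2*√5 (n(j, o) = √(7 + 13) = √20 = 2*√5)
Y(P) = -2 - 7*P/40 (Y(P) = -2 + (P/(-4) + P/(-10))/2 = -2 + (P*(-¼) + P*(-⅒))/2 = -2 + (-P/4 - P/10)/2 = -2 + (-7*P/20)/2 = -2 - 7*P/40)
T(-6, -1)*n(-8, -2) + Y(9) = (-6*(-1))*(2*√5) + (-2 - 7/40*9) = 6*(2*√5) + (-2 - 63/40) = 12*√5 - 143/40 = -143/40 + 12*√5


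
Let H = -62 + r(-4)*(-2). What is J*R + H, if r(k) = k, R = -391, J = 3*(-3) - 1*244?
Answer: 98869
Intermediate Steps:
J = -253 (J = -9 - 244 = -253)
H = -54 (H = -62 - 4*(-2) = -62 + 8 = -54)
J*R + H = -253*(-391) - 54 = 98923 - 54 = 98869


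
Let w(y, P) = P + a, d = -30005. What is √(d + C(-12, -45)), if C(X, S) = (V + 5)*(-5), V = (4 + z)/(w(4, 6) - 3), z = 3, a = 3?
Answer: I*√1081290/6 ≈ 173.31*I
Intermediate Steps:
w(y, P) = 3 + P (w(y, P) = P + 3 = 3 + P)
V = 7/6 (V = (4 + 3)/((3 + 6) - 3) = 7/(9 - 3) = 7/6 ≈ 1.1667)
C(X, S) = -185/6 (C(X, S) = (7/6 + 5)*(-5) = (37/6)*(-5) = -185/6)
√(d + C(-12, -45)) = √(-30005 - 185/6) = √(-180215/6) = I*√1081290/6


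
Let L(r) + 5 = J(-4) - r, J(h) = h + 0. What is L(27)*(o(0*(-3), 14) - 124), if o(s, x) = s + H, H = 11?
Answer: 4068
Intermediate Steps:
J(h) = h
o(s, x) = 11 + s (o(s, x) = s + 11 = 11 + s)
L(r) = -9 - r (L(r) = -5 + (-4 - r) = -9 - r)
L(27)*(o(0*(-3), 14) - 124) = (-9 - 1*27)*((11 + 0*(-3)) - 124) = (-9 - 27)*((11 + 0) - 124) = -36*(11 - 124) = -36*(-113) = 4068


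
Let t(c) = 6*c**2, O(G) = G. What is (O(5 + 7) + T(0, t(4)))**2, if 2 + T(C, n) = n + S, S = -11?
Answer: 9025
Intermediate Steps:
T(C, n) = -13 + n (T(C, n) = -2 + (n - 11) = -2 + (-11 + n) = -13 + n)
(O(5 + 7) + T(0, t(4)))**2 = ((5 + 7) + (-13 + 6*4**2))**2 = (12 + (-13 + 6*16))**2 = (12 + (-13 + 96))**2 = (12 + 83)**2 = 95**2 = 9025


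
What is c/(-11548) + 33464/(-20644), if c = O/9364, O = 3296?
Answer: -56542398088/34880448187 ≈ -1.6210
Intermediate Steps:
c = 824/2341 (c = 3296/9364 = 3296*(1/9364) = 824/2341 ≈ 0.35199)
c/(-11548) + 33464/(-20644) = (824/2341)/(-11548) + 33464/(-20644) = (824/2341)*(-1/11548) + 33464*(-1/20644) = -206/6758467 - 8366/5161 = -56542398088/34880448187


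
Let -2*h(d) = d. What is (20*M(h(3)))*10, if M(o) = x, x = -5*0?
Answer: 0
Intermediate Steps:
h(d) = -d/2
x = 0
M(o) = 0
(20*M(h(3)))*10 = (20*0)*10 = 0*10 = 0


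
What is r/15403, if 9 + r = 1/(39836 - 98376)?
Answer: -526861/901691620 ≈ -0.00058430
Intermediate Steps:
r = -526861/58540 (r = -9 + 1/(39836 - 98376) = -9 + 1/(-58540) = -9 - 1/58540 = -526861/58540 ≈ -9.0000)
r/15403 = -526861/58540/15403 = -526861/58540*1/15403 = -526861/901691620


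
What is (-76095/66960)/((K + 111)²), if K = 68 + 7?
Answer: -1691/51478848 ≈ -3.2848e-5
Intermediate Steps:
K = 75
(-76095/66960)/((K + 111)²) = (-76095/66960)/((75 + 111)²) = (-76095*1/66960)/(186²) = -1691/1488/34596 = -1691/1488*1/34596 = -1691/51478848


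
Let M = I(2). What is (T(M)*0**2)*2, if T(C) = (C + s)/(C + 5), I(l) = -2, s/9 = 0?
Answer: 0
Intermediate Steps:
s = 0 (s = 9*0 = 0)
M = -2
T(C) = C/(5 + C) (T(C) = (C + 0)/(C + 5) = C/(5 + C))
(T(M)*0**2)*2 = (-2/(5 - 2)*0**2)*2 = (-2/3*0)*2 = (-2*1/3*0)*2 = -2/3*0*2 = 0*2 = 0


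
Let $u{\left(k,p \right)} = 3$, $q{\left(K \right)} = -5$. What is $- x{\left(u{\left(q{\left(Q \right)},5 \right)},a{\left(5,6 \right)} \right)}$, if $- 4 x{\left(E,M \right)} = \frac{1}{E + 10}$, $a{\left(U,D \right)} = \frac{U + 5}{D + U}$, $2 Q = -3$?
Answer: $\frac{1}{52} \approx 0.019231$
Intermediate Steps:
$Q = - \frac{3}{2}$ ($Q = \frac{1}{2} \left(-3\right) = - \frac{3}{2} \approx -1.5$)
$a{\left(U,D \right)} = \frac{5 + U}{D + U}$
$x{\left(E,M \right)} = - \frac{1}{4 \left(10 + E\right)}$ ($x{\left(E,M \right)} = - \frac{1}{4 \left(E + 10\right)} = - \frac{1}{4 \left(10 + E\right)}$)
$- x{\left(u{\left(q{\left(Q \right)},5 \right)},a{\left(5,6 \right)} \right)} = - \frac{-1}{40 + 4 \cdot 3} = - \frac{-1}{40 + 12} = - \frac{-1}{52} = \left(-1\right) \left(- \frac{1}{52}\right) = \frac{1}{52}$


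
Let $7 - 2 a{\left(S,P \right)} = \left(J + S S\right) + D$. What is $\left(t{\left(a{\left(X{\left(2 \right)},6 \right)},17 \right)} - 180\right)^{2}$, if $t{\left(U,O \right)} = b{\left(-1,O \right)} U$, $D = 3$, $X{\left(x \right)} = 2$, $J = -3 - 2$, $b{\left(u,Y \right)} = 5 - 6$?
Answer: $\frac{133225}{4} \approx 33306.0$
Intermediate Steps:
$b{\left(u,Y \right)} = -1$ ($b{\left(u,Y \right)} = 5 - 6 = -1$)
$J = -5$
$a{\left(S,P \right)} = \frac{9}{2} - \frac{S^{2}}{2}$ ($a{\left(S,P \right)} = \frac{7}{2} - \frac{\left(-5 + S S\right) + 3}{2} = \frac{7}{2} - \frac{\left(-5 + S^{2}\right) + 3}{2} = \frac{7}{2} - \frac{-2 + S^{2}}{2} = \frac{7}{2} - \left(-1 + \frac{S^{2}}{2}\right) = \frac{9}{2} - \frac{S^{2}}{2}$)
$t{\left(U,O \right)} = - U$
$\left(t{\left(a{\left(X{\left(2 \right)},6 \right)},17 \right)} - 180\right)^{2} = \left(- (\frac{9}{2} - \frac{2^{2}}{2}) - 180\right)^{2} = \left(- (\frac{9}{2} - 2) - 180\right)^{2} = \left(\left(-1\right) \frac{5}{2} - 180\right)^{2} = \left(- \frac{5}{2} - 180\right)^{2} = \left(- \frac{365}{2}\right)^{2} = \frac{133225}{4}$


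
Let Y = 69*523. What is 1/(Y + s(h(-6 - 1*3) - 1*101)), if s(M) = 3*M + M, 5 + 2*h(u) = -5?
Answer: 1/35663 ≈ 2.8040e-5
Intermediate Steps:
h(u) = -5 (h(u) = -5/2 + (½)*(-5) = -5/2 - 5/2 = -5)
s(M) = 4*M
Y = 36087
1/(Y + s(h(-6 - 1*3) - 1*101)) = 1/(36087 + 4*(-5 - 1*101)) = 1/(36087 + 4*(-5 - 101)) = 1/(36087 + 4*(-106)) = 1/(36087 - 424) = 1/35663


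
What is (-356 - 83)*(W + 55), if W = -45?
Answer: -4390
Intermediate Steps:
(-356 - 83)*(W + 55) = (-356 - 83)*(-45 + 55) = -439*10 = -4390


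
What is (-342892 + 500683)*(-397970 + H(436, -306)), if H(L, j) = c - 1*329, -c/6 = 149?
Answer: -62989062663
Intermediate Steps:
c = -894 (c = -6*149 = -894)
H(L, j) = -1223 (H(L, j) = -894 - 1*329 = -894 - 329 = -1223)
(-342892 + 500683)*(-397970 + H(436, -306)) = (-342892 + 500683)*(-397970 - 1223) = 157791*(-399193) = -62989062663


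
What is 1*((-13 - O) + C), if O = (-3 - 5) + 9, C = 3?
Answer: -11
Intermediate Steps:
O = 1 (O = -8 + 9 = 1)
1*((-13 - O) + C) = 1*((-13 - 1*1) + 3) = 1*((-13 - 1) + 3) = 1*(-14 + 3) = 1*(-11) = -11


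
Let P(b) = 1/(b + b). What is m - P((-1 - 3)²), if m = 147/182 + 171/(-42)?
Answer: -9595/2912 ≈ -3.2950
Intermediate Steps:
P(b) = 1/(2*b)
m = -297/91 (m = 147*(1/182) + 171*(-1/42) = 21/26 - 57/14 = -297/91 ≈ -3.2637)
m - P((-1 - 3)²) = -297/91 - 1/(2*((-1 - 3)²)) = -297/91 - 1/(2*((-4)²)) = -297/91 - 1/(2*16) = -297/91 - 1*1/32 = -297/91 - 1/32 = -9595/2912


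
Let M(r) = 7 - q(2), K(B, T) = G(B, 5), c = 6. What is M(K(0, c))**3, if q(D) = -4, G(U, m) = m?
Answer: 1331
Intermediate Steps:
K(B, T) = 5
M(r) = 11 (M(r) = 7 - 1*(-4) = 7 + 4 = 11)
M(K(0, c))**3 = 11**3 = 1331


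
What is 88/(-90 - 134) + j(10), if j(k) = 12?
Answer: 325/28 ≈ 11.607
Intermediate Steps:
88/(-90 - 134) + j(10) = 88/(-90 - 134) + 12 = 88/(-224) + 12 = -1/224*88 + 12 = -11/28 + 12 = 325/28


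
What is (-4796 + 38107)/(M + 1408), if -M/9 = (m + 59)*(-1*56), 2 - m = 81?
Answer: -33311/8672 ≈ -3.8412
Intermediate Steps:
m = -79 (m = 2 - 1*81 = 2 - 81 = -79)
M = -10080 (M = -9*(-79 + 59)*(-1*56) = -(-180)*(-56) = -9*1120 = -10080)
(-4796 + 38107)/(M + 1408) = (-4796 + 38107)/(-10080 + 1408) = 33311/(-8672) = 33311*(-1/8672) = -33311/8672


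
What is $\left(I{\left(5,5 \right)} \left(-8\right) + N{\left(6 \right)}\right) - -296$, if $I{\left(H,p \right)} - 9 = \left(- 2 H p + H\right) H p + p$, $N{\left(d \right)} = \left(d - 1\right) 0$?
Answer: $9184$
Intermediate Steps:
$N{\left(d \right)} = 0$ ($N{\left(d \right)} = \left(-1 + d\right) 0 = 0$)
$I{\left(H,p \right)} = 9 + p + H p \left(H - 2 H p\right)$ ($I{\left(H,p \right)} = 9 + \left(\left(- 2 H p + H\right) H p + p\right) = 9 + \left(\left(H - 2 H p\right) H p + p\right) = 9 + \left(H \left(H - 2 H p\right) p + p\right) = 9 + \left(H p \left(H - 2 H p\right) + p\right) = 9 + \left(p + H p \left(H - 2 H p\right)\right) = 9 + p + H p \left(H - 2 H p\right)$)
$\left(I{\left(5,5 \right)} \left(-8\right) + N{\left(6 \right)}\right) - -296 = \left(\left(9 + 5 + 5 \cdot 5^{2} - 2 \cdot 5^{2} \cdot 5^{2}\right) \left(-8\right) + 0\right) - -296 = \left(\left(9 + 5 + 5 \cdot 25 - 50 \cdot 25\right) \left(-8\right) + 0\right) + 296 = \left(\left(9 + 5 + 125 - 1250\right) \left(-8\right) + 0\right) + 296 = \left(\left(-1111\right) \left(-8\right) + 0\right) + 296 = \left(8888 + 0\right) + 296 = 8888 + 296 = 9184$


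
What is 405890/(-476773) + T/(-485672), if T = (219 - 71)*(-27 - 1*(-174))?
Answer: -4715956397/5262620374 ≈ -0.89612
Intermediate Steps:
T = 21756 (T = 148*(-27 + 174) = 148*147 = 21756)
405890/(-476773) + T/(-485672) = 405890/(-476773) + 21756/(-485672) = 405890*(-1/476773) + 21756*(-1/485672) = -405890/476773 - 5439/121418 = -4715956397/5262620374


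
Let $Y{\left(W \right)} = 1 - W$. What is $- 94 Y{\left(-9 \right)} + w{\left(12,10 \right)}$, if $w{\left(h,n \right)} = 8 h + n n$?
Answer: $-744$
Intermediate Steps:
$w{\left(h,n \right)} = n^{2} + 8 h$ ($w{\left(h,n \right)} = 8 h + n^{2} = n^{2} + 8 h$)
$- 94 Y{\left(-9 \right)} + w{\left(12,10 \right)} = - 94 \left(1 - -9\right) + \left(10^{2} + 8 \cdot 12\right) = - 94 \left(1 + 9\right) + \left(100 + 96\right) = \left(-94\right) 10 + 196 = -940 + 196 = -744$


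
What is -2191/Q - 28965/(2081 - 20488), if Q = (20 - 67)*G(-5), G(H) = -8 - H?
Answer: -36245672/2595387 ≈ -13.965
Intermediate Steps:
Q = 141 (Q = (20 - 67)*(-8 - 1*(-5)) = -47*(-8 + 5) = -47*(-3) = 141)
-2191/Q - 28965/(2081 - 20488) = -2191/141 - 28965/(2081 - 20488) = -2191*1/141 - 28965/(-18407) = -2191/141 - 28965*(-1/18407) = -2191/141 + 28965/18407 = -36245672/2595387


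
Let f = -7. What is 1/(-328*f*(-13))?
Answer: -1/29848 ≈ -3.3503e-5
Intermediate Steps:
1/(-328*f*(-13)) = 1/(-(-2296)*(-13)) = 1/(-328*91) = 1/(-29848) = -1/29848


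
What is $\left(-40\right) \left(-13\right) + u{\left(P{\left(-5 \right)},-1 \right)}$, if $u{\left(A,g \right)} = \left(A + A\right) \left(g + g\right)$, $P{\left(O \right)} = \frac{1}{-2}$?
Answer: $522$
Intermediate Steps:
$P{\left(O \right)} = - \frac{1}{2}$
$u{\left(A,g \right)} = 4 A g$ ($u{\left(A,g \right)} = 2 A 2 g = 4 A g$)
$\left(-40\right) \left(-13\right) + u{\left(P{\left(-5 \right)},-1 \right)} = \left(-40\right) \left(-13\right) + 4 \left(- \frac{1}{2}\right) \left(-1\right) = 520 + 2 = 522$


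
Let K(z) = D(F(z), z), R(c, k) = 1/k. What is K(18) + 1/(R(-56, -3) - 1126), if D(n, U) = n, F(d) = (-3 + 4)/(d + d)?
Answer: 3271/121644 ≈ 0.026890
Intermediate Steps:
F(d) = 1/(2*d)
K(z) = 1/(2*z)
K(18) + 1/(R(-56, -3) - 1126) = (½)/18 + 1/(1/(-3) - 1126) = (½)*(1/18) + 1/(-⅓ - 1126) = 1/36 + 1/(-3379/3) = 1/36 - 3/3379 = 3271/121644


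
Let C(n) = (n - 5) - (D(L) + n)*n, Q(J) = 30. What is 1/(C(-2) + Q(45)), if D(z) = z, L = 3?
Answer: 1/25 ≈ 0.040000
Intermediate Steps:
C(n) = -5 + n - n*(3 + n) (C(n) = (n - 5) - (3 + n)*n = (-5 + n) - n*(3 + n) = -5 + n - n*(3 + n))
1/(C(-2) + Q(45)) = 1/((-5 - 1*(-2)² - 2*(-2)) + 30) = 1/((-5 - 1*4 + 4) + 30) = 1/((-5 - 4 + 4) + 30) = 1/(-5 + 30) = 1/25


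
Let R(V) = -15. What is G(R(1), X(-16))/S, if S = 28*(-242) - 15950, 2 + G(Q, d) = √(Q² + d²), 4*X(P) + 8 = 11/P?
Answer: 1/11363 - √940921/1454464 ≈ -0.00057891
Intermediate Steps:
X(P) = -2 + 11/(4*P) (X(P) = -2 + (11/P)/4 = -2 + 11/(4*P))
G(Q, d) = -2 + √(Q² + d²)
S = -22726 (S = -6776 - 15950 = -22726)
G(R(1), X(-16))/S = (-2 + √((-15)² + (-2 + (11/4)/(-16))²))/(-22726) = (-2 + √(225 + (-2 + (11/4)*(-1/16))²))*(-1/22726) = (-2 + √(225 + (-2 - 11/64)²))*(-1/22726) = (-2 + √(225 + (-139/64)²))*(-1/22726) = (-2 + √(225 + 19321/4096))*(-1/22726) = (-2 + √(940921/4096))*(-1/22726) = (-2 + √940921/64)*(-1/22726) = 1/11363 - √940921/1454464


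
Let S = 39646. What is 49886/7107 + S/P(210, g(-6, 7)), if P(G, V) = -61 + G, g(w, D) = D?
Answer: 289197136/1058943 ≈ 273.10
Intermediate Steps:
49886/7107 + S/P(210, g(-6, 7)) = 49886/7107 + 39646/(-61 + 210) = 49886*(1/7107) + 39646/149 = 49886/7107 + 39646*(1/149) = 49886/7107 + 39646/149 = 289197136/1058943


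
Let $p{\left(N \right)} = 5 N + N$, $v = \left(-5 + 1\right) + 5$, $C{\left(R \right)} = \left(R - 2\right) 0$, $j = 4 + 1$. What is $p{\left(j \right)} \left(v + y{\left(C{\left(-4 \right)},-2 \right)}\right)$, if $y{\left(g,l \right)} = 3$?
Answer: $120$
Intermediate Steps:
$j = 5$
$C{\left(R \right)} = 0$ ($C{\left(R \right)} = \left(-2 + R\right) 0 = 0$)
$v = 1$ ($v = -4 + 5 = 1$)
$p{\left(N \right)} = 6 N$
$p{\left(j \right)} \left(v + y{\left(C{\left(-4 \right)},-2 \right)}\right) = 6 \cdot 5 \left(1 + 3\right) = 30 \cdot 4 = 120$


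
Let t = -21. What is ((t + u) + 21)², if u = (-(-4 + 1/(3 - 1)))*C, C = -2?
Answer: 49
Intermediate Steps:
u = -7 (u = -(-4 + 1/(3 - 1))*(-2) = -(-4 + 1/2)*(-2) = -(-4 + ½)*(-2) = -1*(-7/2)*(-2) = (7/2)*(-2) = -7)
((t + u) + 21)² = ((-21 - 7) + 21)² = (-28 + 21)² = (-7)² = 49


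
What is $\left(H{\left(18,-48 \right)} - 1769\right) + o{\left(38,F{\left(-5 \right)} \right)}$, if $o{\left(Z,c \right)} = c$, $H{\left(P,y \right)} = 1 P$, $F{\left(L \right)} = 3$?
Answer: $-1748$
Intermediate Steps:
$H{\left(P,y \right)} = P$
$\left(H{\left(18,-48 \right)} - 1769\right) + o{\left(38,F{\left(-5 \right)} \right)} = \left(18 - 1769\right) + 3 = -1751 + 3 = -1748$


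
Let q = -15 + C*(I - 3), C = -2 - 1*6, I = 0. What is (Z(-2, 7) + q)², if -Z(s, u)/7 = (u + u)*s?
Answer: 42025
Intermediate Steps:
Z(s, u) = -14*s*u (Z(s, u) = -7*(u + u)*s = -7*2*u*s = -14*s*u)
C = -8 (C = -2 - 6 = -8)
q = 9 (q = -15 - 8*(0 - 3) = -15 - 8*(-3) = -15 + 24 = 9)
(Z(-2, 7) + q)² = (-14*(-2)*7 + 9)² = (196 + 9)² = 205² = 42025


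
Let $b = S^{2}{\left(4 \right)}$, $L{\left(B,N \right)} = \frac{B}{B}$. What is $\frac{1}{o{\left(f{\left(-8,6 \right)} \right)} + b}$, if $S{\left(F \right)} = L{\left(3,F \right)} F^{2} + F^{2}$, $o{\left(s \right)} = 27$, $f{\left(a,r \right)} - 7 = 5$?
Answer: $\frac{1}{1051} \approx 0.00095147$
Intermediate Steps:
$L{\left(B,N \right)} = 1$
$f{\left(a,r \right)} = 12$ ($f{\left(a,r \right)} = 7 + 5 = 12$)
$S{\left(F \right)} = 2 F^{2}$ ($S{\left(F \right)} = 1 F^{2} + F^{2} = F^{2} + F^{2} = 2 F^{2}$)
$b = 1024$ ($b = \left(2 \cdot 4^{2}\right)^{2} = \left(2 \cdot 16\right)^{2} = 32^{2} = 1024$)
$\frac{1}{o{\left(f{\left(-8,6 \right)} \right)} + b} = \frac{1}{27 + 1024} = \frac{1}{1051}$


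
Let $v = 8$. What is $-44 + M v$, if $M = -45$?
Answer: $-404$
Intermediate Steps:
$-44 + M v = -44 - 360 = -404$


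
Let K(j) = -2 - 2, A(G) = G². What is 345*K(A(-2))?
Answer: -1380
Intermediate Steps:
K(j) = -4
345*K(A(-2)) = 345*(-4) = -1380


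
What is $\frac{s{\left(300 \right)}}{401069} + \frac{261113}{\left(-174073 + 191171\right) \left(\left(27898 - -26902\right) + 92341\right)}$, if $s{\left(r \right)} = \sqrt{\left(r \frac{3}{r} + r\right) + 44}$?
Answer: $\frac{261113}{2515816818} + \frac{\sqrt{347}}{401069} \approx 0.00015023$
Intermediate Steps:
$s{\left(r \right)} = \sqrt{47 + r}$ ($s{\left(r \right)} = \sqrt{\left(3 + r\right) + 44} = \sqrt{47 + r}$)
$\frac{s{\left(300 \right)}}{401069} + \frac{261113}{\left(-174073 + 191171\right) \left(\left(27898 - -26902\right) + 92341\right)} = \frac{\sqrt{47 + 300}}{401069} + \frac{261113}{\left(-174073 + 191171\right) \left(\left(27898 - -26902\right) + 92341\right)} = \sqrt{347} \cdot \frac{1}{401069} + \frac{261113}{17098 \left(\left(27898 + 26902\right) + 92341\right)} = \frac{\sqrt{347}}{401069} + \frac{261113}{17098 \left(54800 + 92341\right)} = \frac{\sqrt{347}}{401069} + \frac{261113}{17098 \cdot 147141} = \frac{\sqrt{347}}{401069} + \frac{261113}{2515816818} = \frac{261113}{2515816818} + \frac{\sqrt{347}}{401069}$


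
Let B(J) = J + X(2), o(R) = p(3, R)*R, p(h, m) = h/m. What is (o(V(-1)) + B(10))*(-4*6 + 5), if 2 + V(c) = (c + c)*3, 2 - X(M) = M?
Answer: -247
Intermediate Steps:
X(M) = 2 - M
V(c) = -2 + 6*c (V(c) = -2 + (c + c)*3 = -2 + (2*c)*3 = -2 + 6*c)
o(R) = 3 (o(R) = (3/R)*R = 3)
B(J) = J (B(J) = J + (2 - 1*2) = J + (2 - 2) = J + 0 = J)
(o(V(-1)) + B(10))*(-4*6 + 5) = (3 + 10)*(-4*6 + 5) = 13*(-24 + 5) = 13*(-19) = -247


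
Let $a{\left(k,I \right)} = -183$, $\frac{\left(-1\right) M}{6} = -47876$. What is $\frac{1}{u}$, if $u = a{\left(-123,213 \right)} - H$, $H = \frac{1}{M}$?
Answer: $- \frac{287256}{52567849} \approx -0.0054645$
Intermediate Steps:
$M = 287256$ ($M = \left(-6\right) \left(-47876\right) = 287256$)
$H = \frac{1}{287256} \approx 3.4812 \cdot 10^{-6}$
$u = - \frac{52567849}{287256}$ ($u = -183 - \frac{1}{287256} = - \frac{52567849}{287256} \approx -183.0$)
$\frac{1}{u} = \frac{1}{- \frac{52567849}{287256}} = - \frac{287256}{52567849}$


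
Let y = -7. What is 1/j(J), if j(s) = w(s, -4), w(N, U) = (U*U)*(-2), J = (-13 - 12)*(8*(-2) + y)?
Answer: -1/32 ≈ -0.031250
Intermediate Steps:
J = 575 (J = (-13 - 12)*(8*(-2) - 7) = -25*(-16 - 7) = -25*(-23) = 575)
w(N, U) = -2*U² (w(N, U) = U²*(-2) = -2*U²)
j(s) = -32 (j(s) = -2*(-4)² = -2*16 = -32)
1/j(J) = 1/(-32) = -1/32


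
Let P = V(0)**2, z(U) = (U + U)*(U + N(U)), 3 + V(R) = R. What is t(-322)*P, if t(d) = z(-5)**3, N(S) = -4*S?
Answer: -30375000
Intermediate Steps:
V(R) = -3 + R
z(U) = -6*U**2 (z(U) = (U + U)*(U - 4*U) = (2*U)*(-3*U) = -6*U**2)
t(d) = -3375000 (t(d) = (-6*(-5)**2)**3 = (-6*25)**3 = (-150)**3 = -3375000)
P = 9 (P = (-3 + 0)**2 = (-3)**2 = 9)
t(-322)*P = -3375000*9 = -30375000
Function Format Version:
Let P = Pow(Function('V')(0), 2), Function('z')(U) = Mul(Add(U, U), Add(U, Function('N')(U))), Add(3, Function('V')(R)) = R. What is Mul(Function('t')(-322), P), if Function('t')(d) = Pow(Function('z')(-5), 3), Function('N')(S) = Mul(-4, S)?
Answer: -30375000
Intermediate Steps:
Function('V')(R) = Add(-3, R)
Function('z')(U) = Mul(-6, Pow(U, 2)) (Function('z')(U) = Mul(Add(U, U), Add(U, Mul(-4, U))) = Mul(Mul(2, U), Mul(-3, U)) = Mul(-6, Pow(U, 2)))
Function('t')(d) = -3375000 (Function('t')(d) = Pow(Mul(-6, Pow(-5, 2)), 3) = Pow(Mul(-6, 25), 3) = Pow(-150, 3) = -3375000)
P = 9 (P = Pow(Add(-3, 0), 2) = Pow(-3, 2) = 9)
Mul(Function('t')(-322), P) = Mul(-3375000, 9) = -30375000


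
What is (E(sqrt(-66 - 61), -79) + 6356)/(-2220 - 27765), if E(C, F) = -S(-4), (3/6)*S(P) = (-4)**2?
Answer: -2108/9995 ≈ -0.21091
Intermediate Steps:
S(P) = 32 (S(P) = 2*(-4)**2 = 2*16 = 32)
E(C, F) = -32 (E(C, F) = -1*32 = -32)
(E(sqrt(-66 - 61), -79) + 6356)/(-2220 - 27765) = (-32 + 6356)/(-2220 - 27765) = 6324/(-29985) = 6324*(-1/29985) = -2108/9995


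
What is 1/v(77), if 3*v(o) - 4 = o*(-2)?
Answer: -1/50 ≈ -0.020000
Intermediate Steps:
v(o) = 4/3 - 2*o/3 (v(o) = 4/3 + (o*(-2))/3 = 4/3 + (-2*o)/3 = 4/3 - 2*o/3)
1/v(77) = 1/(4/3 - 2/3*77) = 1/(4/3 - 154/3) = 1/(-50) = -1/50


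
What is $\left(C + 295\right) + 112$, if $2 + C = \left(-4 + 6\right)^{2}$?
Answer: $409$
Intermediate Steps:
$C = 2$ ($C = -2 + \left(-4 + 6\right)^{2} = -2 + 2^{2} = -2 + 4 = 2$)
$\left(C + 295\right) + 112 = \left(2 + 295\right) + 112 = 297 + 112 = 409$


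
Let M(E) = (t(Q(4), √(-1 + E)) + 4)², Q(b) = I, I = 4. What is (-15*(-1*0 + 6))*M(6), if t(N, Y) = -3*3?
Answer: -2250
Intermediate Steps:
Q(b) = 4
t(N, Y) = -9
M(E) = 25 (M(E) = (-9 + 4)² = (-5)² = 25)
(-15*(-1*0 + 6))*M(6) = -15*(-1*0 + 6)*25 = -15*(0 + 6)*25 = -15*6*25 = -90*25 = -2250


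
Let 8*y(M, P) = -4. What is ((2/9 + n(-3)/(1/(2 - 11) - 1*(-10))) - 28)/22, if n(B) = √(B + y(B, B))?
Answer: -125/99 + 9*I*√14/3916 ≈ -1.2626 + 0.0085993*I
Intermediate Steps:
y(M, P) = -½ (y(M, P) = (⅛)*(-4) = -½)
n(B) = √(-½ + B) (n(B) = √(B - ½) = √(-½ + B))
((2/9 + n(-3)/(1/(2 - 11) - 1*(-10))) - 28)/22 = ((2/9 + (√(-2 + 4*(-3))/2)/(1/(2 - 11) - 1*(-10))) - 28)/22 = ((2*(⅑) + (√(-2 - 12)/2)/(1/(-9) + 10)) - 28)*(1/22) = ((2/9 + (√(-14)/2)/(-⅑ + 10)) - 28)*(1/22) = ((2/9 + ((I*√14)/2)/(89/9)) - 28)*(1/22) = ((2/9 + (I*√14/2)*(9/89)) - 28)*(1/22) = ((2/9 + 9*I*√14/178) - 28)*(1/22) = (-250/9 + 9*I*√14/178)*(1/22) = -125/99 + 9*I*√14/3916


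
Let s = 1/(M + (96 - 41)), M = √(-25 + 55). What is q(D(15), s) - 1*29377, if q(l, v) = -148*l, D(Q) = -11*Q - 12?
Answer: -3181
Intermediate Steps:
M = √30 ≈ 5.4772
D(Q) = -12 - 11*Q
s = 1/(55 + √30) (s = 1/(√30 + (96 - 41)) = 1/(√30 + 55) = 1/(55 + √30) ≈ 0.016535)
q(D(15), s) - 1*29377 = -148*(-12 - 11*15) - 1*29377 = -148*(-12 - 165) - 29377 = -148*(-177) - 29377 = 26196 - 29377 = -3181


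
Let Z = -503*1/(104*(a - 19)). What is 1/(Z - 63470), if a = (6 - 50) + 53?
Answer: -1040/66008297 ≈ -1.5756e-5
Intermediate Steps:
a = 9 (a = -44 + 53 = 9)
Z = 503/1040 (Z = -503*1/(104*(9 - 19)) = -503/(104*(-10)) = -503/(-1040) = -503*(-1/1040) = 503/1040 ≈ 0.48365)
1/(Z - 63470) = 1/(503/1040 - 63470) = 1/(-66008297/1040) = -1040/66008297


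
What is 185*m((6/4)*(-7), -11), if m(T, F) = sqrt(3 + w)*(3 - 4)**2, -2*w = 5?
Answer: 185*sqrt(2)/2 ≈ 130.81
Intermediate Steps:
w = -5/2 (w = -1/2*5 = -5/2 ≈ -2.5000)
m(T, F) = sqrt(2)/2 (m(T, F) = sqrt(3 - 5/2)*(3 - 4)**2 = sqrt(1/2)*(-1)**2 = (sqrt(2)/2)*1 = sqrt(2)/2)
185*m((6/4)*(-7), -11) = 185*(sqrt(2)/2) = 185*sqrt(2)/2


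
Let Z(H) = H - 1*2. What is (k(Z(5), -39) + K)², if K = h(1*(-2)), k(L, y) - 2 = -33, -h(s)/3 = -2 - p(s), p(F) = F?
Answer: 961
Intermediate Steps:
Z(H) = -2 + H (Z(H) = H - 2 = -2 + H)
h(s) = 6 + 3*s (h(s) = -3*(-2 - s) = 6 + 3*s)
k(L, y) = -31 (k(L, y) = 2 - 33 = -31)
K = 0 (K = 6 + 3*(1*(-2)) = 6 + 3*(-2) = 6 - 6 = 0)
(k(Z(5), -39) + K)² = (-31 + 0)² = (-31)² = 961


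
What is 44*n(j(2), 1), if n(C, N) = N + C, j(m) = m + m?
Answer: 220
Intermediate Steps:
j(m) = 2*m
n(C, N) = C + N
44*n(j(2), 1) = 44*(2*2 + 1) = 44*(4 + 1) = 44*5 = 220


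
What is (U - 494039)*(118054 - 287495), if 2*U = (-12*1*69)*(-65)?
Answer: 79150804889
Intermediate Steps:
U = 26910 (U = ((-12*1*69)*(-65))/2 = (-12*69*(-65))/2 = (-828*(-65))/2 = (½)*53820 = 26910)
(U - 494039)*(118054 - 287495) = (26910 - 494039)*(118054 - 287495) = -467129*(-169441) = 79150804889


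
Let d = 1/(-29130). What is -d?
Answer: 1/29130 ≈ 3.4329e-5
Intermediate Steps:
d = -1/29130 ≈ -3.4329e-5
-d = -1*(-1/29130) = 1/29130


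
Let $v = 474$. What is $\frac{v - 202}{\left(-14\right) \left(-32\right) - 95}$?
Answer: $\frac{272}{353} \approx 0.77054$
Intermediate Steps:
$\frac{v - 202}{\left(-14\right) \left(-32\right) - 95} = \frac{474 - 202}{\left(-14\right) \left(-32\right) - 95} = \frac{272}{448 - 95} = \frac{272}{353}$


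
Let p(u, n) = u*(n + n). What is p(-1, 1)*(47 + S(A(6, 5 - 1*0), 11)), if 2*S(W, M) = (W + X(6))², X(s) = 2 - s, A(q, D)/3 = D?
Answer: -215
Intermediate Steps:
A(q, D) = 3*D
p(u, n) = 2*n*u (p(u, n) = u*(2*n) = 2*n*u)
S(W, M) = (-4 + W)²/2 (S(W, M) = (W + (2 - 1*6))²/2 = (W + (2 - 6))²/2 = (W - 4)²/2 = (-4 + W)²/2)
p(-1, 1)*(47 + S(A(6, 5 - 1*0), 11)) = (2*1*(-1))*(47 + (-4 + 3*(5 - 1*0))²/2) = -2*(47 + (-4 + 3*(5 + 0))²/2) = -2*(47 + (-4 + 3*5)²/2) = -2*(47 + (-4 + 15)²/2) = -2*(47 + (½)*11²) = -2*(47 + (½)*121) = -2*(47 + 121/2) = -2*215/2 = -215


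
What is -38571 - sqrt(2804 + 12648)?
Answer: -38571 - 2*sqrt(3863) ≈ -38695.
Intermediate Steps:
-38571 - sqrt(2804 + 12648) = -38571 - sqrt(15452) = -38571 - 2*sqrt(3863)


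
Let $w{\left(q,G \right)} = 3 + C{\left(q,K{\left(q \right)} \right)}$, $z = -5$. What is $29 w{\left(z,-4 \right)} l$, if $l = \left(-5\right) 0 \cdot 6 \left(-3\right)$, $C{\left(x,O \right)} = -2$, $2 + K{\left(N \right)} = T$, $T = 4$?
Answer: $0$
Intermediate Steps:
$K{\left(N \right)} = 2$ ($K{\left(N \right)} = -2 + 4 = 2$)
$l = 0$ ($l = 0 \cdot 6 \left(-3\right) = 0 \left(-3\right) = 0$)
$w{\left(q,G \right)} = 1$ ($w{\left(q,G \right)} = 3 - 2 = 1$)
$29 w{\left(z,-4 \right)} l = 29 \cdot 1 \cdot 0 = 29 \cdot 0 = 0$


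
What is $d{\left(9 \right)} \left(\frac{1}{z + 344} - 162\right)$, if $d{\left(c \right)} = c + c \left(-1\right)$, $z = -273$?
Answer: $0$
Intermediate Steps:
$d{\left(c \right)} = 0$ ($d{\left(c \right)} = c - c = 0$)
$d{\left(9 \right)} \left(\frac{1}{z + 344} - 162\right) = 0 \left(\frac{1}{-273 + 344} - 162\right) = 0 \left(\frac{1}{71} - 162\right) = 0 \left(- \frac{11501}{71}\right) = 0$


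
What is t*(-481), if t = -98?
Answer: 47138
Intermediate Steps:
t*(-481) = -98*(-481) = 47138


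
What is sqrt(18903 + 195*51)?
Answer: 4*sqrt(1803) ≈ 169.85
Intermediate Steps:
sqrt(18903 + 195*51) = sqrt(18903 + 9945) = sqrt(28848) = 4*sqrt(1803)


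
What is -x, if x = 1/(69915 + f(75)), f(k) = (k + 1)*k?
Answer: -1/75615 ≈ -1.3225e-5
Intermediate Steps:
f(k) = k*(1 + k) (f(k) = (1 + k)*k = k*(1 + k))
x = 1/75615 (x = 1/(69915 + 75*(1 + 75)) = 1/(69915 + 75*76) = 1/(69915 + 5700) = 1/75615 ≈ 1.3225e-5)
-x = -1*1/75615 = -1/75615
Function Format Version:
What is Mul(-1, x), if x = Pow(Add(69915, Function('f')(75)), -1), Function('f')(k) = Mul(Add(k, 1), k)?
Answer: Rational(-1, 75615) ≈ -1.3225e-5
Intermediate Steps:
Function('f')(k) = Mul(k, Add(1, k)) (Function('f')(k) = Mul(Add(1, k), k) = Mul(k, Add(1, k)))
x = Rational(1, 75615) (x = Pow(Add(69915, Mul(75, Add(1, 75))), -1) = Pow(Add(69915, Mul(75, 76)), -1) = Pow(Add(69915, 5700), -1) = Pow(75615, -1) = Rational(1, 75615) ≈ 1.3225e-5)
Mul(-1, x) = Mul(-1, Rational(1, 75615)) = Rational(-1, 75615)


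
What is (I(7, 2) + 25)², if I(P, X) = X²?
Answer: 841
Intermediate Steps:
(I(7, 2) + 25)² = (2² + 25)² = (4 + 25)² = 29² = 841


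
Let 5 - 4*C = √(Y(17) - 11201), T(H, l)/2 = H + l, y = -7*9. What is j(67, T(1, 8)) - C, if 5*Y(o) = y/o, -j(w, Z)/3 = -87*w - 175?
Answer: 72043/4 + I*√20233145/170 ≈ 18011.0 + 26.46*I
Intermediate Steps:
y = -63
T(H, l) = 2*H + 2*l (T(H, l) = 2*(H + l) = 2*H + 2*l)
j(w, Z) = 525 + 261*w (j(w, Z) = -3*(-87*w - 175) = -3*(-175 - 87*w) = 525 + 261*w)
Y(o) = -63/(5*o) (Y(o) = (-63/o)/5 = -63/(5*o))
C = 5/4 - I*√20233145/170 (C = 5/4 - √(-63/5/17 - 11201)/4 = 5/4 - √(-63/5*1/17 - 11201)/4 = 5/4 - √(-63/85 - 11201)/4 = 5/4 - I*√20233145/170 ≈ 1.25 - 26.46*I)
j(67, T(1, 8)) - C = (525 + 261*67) - (5/4 - I*√20233145/170) = (525 + 17487) + (-5/4 + I*√20233145/170) = 18012 + (-5/4 + I*√20233145/170) = 72043/4 + I*√20233145/170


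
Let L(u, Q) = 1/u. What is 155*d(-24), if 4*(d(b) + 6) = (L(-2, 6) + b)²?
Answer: 357275/16 ≈ 22330.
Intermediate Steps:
d(b) = -6 + (-½ + b)²/4 (d(b) = -6 + (1/(-2) + b)²/4 = -6 + (-½ + b)²/4)
155*d(-24) = 155*(-6 + (-1 + 2*(-24))²/16) = 155*(-6 + (-1 - 48)²/16) = 155*(-6 + (1/16)*(-49)²) = 155*(-6 + (1/16)*2401) = 155*(-6 + 2401/16) = 155*(2305/16) = 357275/16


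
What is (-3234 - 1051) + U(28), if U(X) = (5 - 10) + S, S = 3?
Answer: -4287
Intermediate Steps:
U(X) = -2 (U(X) = (5 - 10) + 3 = -5 + 3 = -2)
(-3234 - 1051) + U(28) = (-3234 - 1051) - 2 = -4285 - 2 = -4287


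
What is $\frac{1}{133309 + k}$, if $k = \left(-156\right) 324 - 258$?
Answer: $\frac{1}{82507} \approx 1.212 \cdot 10^{-5}$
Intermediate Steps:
$k = -50802$ ($k = -50544 - 258 = -50802$)
$\frac{1}{133309 + k} = \frac{1}{133309 - 50802} = \frac{1}{82507}$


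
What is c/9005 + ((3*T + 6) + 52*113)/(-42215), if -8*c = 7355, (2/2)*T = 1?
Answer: -29377869/121646744 ≈ -0.24150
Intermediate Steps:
T = 1
c = -7355/8 (c = -⅛*7355 = -7355/8 ≈ -919.38)
c/9005 + ((3*T + 6) + 52*113)/(-42215) = -7355/8/9005 + ((3*1 + 6) + 52*113)/(-42215) = -7355/8*1/9005 + ((3 + 6) + 5876)*(-1/42215) = -1471/14408 + (9 + 5876)*(-1/42215) = -1471/14408 + 5885*(-1/42215) = -1471/14408 - 1177/8443 = -29377869/121646744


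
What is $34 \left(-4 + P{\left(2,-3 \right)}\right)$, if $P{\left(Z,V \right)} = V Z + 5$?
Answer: $-170$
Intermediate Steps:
$P{\left(Z,V \right)} = 5 + V Z$
$34 \left(-4 + P{\left(2,-3 \right)}\right) = 34 \left(-4 + \left(5 - 6\right)\right) = 34 \left(-4 - 1\right) = 34 \left(-5\right) = -170$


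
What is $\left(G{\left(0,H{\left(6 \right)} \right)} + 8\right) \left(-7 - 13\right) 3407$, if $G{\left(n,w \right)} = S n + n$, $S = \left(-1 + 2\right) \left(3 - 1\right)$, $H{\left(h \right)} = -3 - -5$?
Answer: $-545120$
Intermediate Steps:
$H{\left(h \right)} = 2$ ($H{\left(h \right)} = -3 + 5 = 2$)
$S = 2$ ($S = 1 \cdot 2 = 2$)
$G{\left(n,w \right)} = 3 n$ ($G{\left(n,w \right)} = 2 n + n = 3 n$)
$\left(G{\left(0,H{\left(6 \right)} \right)} + 8\right) \left(-7 - 13\right) 3407 = \left(3 \cdot 0 + 8\right) \left(-7 - 13\right) 3407 = \left(0 + 8\right) \left(-20\right) 3407 = 8 \left(-20\right) 3407 = \left(-160\right) 3407 = -545120$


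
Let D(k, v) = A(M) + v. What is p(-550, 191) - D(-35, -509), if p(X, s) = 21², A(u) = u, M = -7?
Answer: 957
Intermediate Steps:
p(X, s) = 441
D(k, v) = -7 + v
p(-550, 191) - D(-35, -509) = 441 - (-7 - 509) = 441 - 1*(-516) = 441 + 516 = 957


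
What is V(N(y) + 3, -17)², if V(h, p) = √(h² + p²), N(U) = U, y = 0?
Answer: 298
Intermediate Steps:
V(N(y) + 3, -17)² = (√((0 + 3)² + (-17)²))² = (√(3² + 289))² = (√(9 + 289))² = (√298)² = 298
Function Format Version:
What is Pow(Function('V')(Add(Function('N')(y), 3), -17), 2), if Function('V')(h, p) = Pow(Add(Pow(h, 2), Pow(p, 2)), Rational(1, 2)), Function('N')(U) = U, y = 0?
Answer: 298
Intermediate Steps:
Pow(Function('V')(Add(Function('N')(y), 3), -17), 2) = Pow(Pow(Add(Pow(Add(0, 3), 2), Pow(-17, 2)), Rational(1, 2)), 2) = Pow(Pow(Add(Pow(3, 2), 289), Rational(1, 2)), 2) = Pow(Pow(Add(9, 289), Rational(1, 2)), 2) = Pow(Pow(298, Rational(1, 2)), 2) = 298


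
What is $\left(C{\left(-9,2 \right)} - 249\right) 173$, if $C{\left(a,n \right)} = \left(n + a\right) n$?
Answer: $-45499$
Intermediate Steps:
$C{\left(a,n \right)} = n \left(a + n\right)$ ($C{\left(a,n \right)} = \left(a + n\right) n = n \left(a + n\right)$)
$\left(C{\left(-9,2 \right)} - 249\right) 173 = \left(2 \left(-9 + 2\right) - 249\right) 173 = \left(2 \left(-7\right) - 249\right) 173 = \left(-14 - 249\right) 173 = \left(-263\right) 173 = -45499$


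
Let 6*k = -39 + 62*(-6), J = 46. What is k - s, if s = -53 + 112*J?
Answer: -10335/2 ≈ -5167.5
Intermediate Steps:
s = 5099 (s = -53 + 112*46 = -53 + 5152 = 5099)
k = -137/2 (k = (-39 + 62*(-6))/6 = (-39 - 372)/6 = (⅙)*(-411) = -137/2 ≈ -68.500)
k - s = -137/2 - 1*5099 = -137/2 - 5099 = -10335/2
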